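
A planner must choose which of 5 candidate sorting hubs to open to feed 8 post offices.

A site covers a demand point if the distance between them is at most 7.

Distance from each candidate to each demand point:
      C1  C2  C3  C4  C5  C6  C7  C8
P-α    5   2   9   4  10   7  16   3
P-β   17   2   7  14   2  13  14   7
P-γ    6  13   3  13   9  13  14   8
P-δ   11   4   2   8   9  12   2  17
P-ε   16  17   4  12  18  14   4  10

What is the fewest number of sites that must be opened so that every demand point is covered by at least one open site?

3

Coverage sets (demand points within 7 of each site):
  P-α: {C1, C2, C4, C6, C8}
  P-β: {C2, C3, C5, C8}
  P-γ: {C1, C3}
  P-δ: {C2, C3, C7}
  P-ε: {C3, C7}
No 2 sites suffice: every size-2 union leaves at least one demand point uncovered.
But {P-α, P-β, P-δ} covers everything, so the minimum is 3.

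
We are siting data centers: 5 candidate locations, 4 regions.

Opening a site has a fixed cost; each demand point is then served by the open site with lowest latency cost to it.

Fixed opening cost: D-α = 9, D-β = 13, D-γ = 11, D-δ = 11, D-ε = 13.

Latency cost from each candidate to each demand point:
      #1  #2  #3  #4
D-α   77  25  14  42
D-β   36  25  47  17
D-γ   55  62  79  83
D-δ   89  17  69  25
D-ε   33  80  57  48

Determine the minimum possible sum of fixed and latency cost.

114

Open {D-α, D-β}: assign each demand point to its cheapest open site.
  #1→D-β 36, #2→D-α 25, #3→D-α 14, #4→D-β 17
  latency cost 92, fixed 22 → total 114.
Compare {D-α, D-β, D-δ}: latency cost 84 + fixed 33 = 117.
Compare {D-α, D-δ, D-ε}: latency cost 89 + fixed 33 = 122.
Compare {D-α, D-β, D-ε}: latency cost 89 + fixed 35 = 124.
All other subsets cost ≥ 117. Minimum total cost: 114.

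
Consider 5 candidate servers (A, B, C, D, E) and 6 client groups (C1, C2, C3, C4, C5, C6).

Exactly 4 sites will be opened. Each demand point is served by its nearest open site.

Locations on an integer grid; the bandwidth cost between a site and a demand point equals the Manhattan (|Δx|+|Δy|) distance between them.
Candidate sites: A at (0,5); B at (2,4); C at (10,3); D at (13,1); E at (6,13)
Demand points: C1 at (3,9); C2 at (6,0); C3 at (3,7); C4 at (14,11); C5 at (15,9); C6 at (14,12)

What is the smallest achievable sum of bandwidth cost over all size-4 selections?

46

Open {B, C, D, E}.
  C1→B 6, C2→C 7, C3→B 4, C4→E 10, C5→D 10, C6→E 9  ⇒ total 46.
Compare {A, B, C, E}: total 47.
Compare {A, B, D, E}: total 47.
No size-4 selection does better; minimum is 46.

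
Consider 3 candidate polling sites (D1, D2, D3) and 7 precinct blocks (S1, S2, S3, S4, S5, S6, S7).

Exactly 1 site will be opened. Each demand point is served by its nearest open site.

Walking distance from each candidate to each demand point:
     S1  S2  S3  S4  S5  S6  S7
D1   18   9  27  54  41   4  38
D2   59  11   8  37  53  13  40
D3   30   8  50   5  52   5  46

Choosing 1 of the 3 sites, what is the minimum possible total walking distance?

191

Open {D1}.
  S1→D1 18, S2→D1 9, S3→D1 27, S4→D1 54, S5→D1 41, S6→D1 4, S7→D1 38  ⇒ total 191.
Compare {D3}: total 196.
Compare {D2}: total 221.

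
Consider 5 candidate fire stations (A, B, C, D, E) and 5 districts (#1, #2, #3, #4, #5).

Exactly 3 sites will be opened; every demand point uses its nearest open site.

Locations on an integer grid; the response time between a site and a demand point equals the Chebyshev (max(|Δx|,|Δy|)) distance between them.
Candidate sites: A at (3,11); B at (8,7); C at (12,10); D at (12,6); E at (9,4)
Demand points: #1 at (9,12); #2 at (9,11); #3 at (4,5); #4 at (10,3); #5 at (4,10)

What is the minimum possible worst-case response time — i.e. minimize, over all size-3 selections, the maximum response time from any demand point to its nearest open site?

4

Open {A, B, C}.
  Farthest demand point is #3 at response time 4 (to B); all others are ≤ 4.
With {B, C, D} the worst case is 4.
With {B, C, E} the worst case is 4.
No size-3 selection achieves below 4.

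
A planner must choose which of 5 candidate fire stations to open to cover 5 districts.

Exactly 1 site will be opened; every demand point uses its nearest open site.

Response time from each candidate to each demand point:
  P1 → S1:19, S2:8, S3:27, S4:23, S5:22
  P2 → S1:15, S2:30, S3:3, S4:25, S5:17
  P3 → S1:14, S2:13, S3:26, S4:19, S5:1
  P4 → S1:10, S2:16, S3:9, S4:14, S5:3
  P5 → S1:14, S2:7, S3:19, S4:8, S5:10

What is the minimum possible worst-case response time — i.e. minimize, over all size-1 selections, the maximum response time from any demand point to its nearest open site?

Open {P4}.
  Farthest demand point is S2 at response time 16 (to P4); all others are ≤ 16.
With {P5} the worst case is 19.
With {P3} the worst case is 26.
No size-1 selection achieves below 16.

16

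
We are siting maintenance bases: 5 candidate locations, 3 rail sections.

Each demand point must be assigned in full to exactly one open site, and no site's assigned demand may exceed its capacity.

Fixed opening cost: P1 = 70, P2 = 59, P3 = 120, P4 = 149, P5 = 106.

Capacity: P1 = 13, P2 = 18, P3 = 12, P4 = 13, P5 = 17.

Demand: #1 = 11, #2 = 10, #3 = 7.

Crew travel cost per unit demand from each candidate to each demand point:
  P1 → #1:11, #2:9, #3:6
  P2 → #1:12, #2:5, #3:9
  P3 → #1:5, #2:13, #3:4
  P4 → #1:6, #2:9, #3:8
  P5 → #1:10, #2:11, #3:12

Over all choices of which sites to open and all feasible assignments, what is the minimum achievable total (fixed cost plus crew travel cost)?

Open {P2, P3}; cheapest assignment that respects the capacities:
  P2 (cap 18, load 17): #2, #3 — cost 10×5 + 7×9 = 113
  P3 (cap 12, load 11): #1 — cost 11×5 = 55
  Shipping 168, fixed 179 → total 347.
  Any other capacity-feasible assignment to {P2, P3} ships for at least 168.
Compare {P1, P2}: its best feasible assignment gives total 363.
Compare {P2, P4}: its best feasible assignment gives total 387.
Every other set of open sites that can feasibly serve all demand totals ≥ 363 even under its best assignment. Minimum: 347.

347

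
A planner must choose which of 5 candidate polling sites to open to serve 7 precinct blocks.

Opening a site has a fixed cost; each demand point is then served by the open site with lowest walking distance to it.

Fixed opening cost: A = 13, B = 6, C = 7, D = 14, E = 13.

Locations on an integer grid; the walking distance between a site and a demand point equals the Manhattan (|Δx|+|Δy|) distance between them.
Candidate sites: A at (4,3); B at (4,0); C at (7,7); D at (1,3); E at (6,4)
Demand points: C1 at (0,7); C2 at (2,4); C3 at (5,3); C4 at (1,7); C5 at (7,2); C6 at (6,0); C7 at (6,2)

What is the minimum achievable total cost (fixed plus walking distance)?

Open {A}: assign each demand point to its cheapest open site.
  C1→A 8, C2→A 3, C3→A 1, C4→A 7, C5→A 4, C6→A 5, C7→A 3
  walking distance 31, fixed 13 → total 44.
Compare {E}: walking distance 32 + fixed 13 = 45.
Compare {B, D}: walking distance 26 + fixed 20 = 46.
Compare {A, B}: walking distance 28 + fixed 19 = 47.
All other subsets cost ≥ 45. Minimum total cost: 44.

44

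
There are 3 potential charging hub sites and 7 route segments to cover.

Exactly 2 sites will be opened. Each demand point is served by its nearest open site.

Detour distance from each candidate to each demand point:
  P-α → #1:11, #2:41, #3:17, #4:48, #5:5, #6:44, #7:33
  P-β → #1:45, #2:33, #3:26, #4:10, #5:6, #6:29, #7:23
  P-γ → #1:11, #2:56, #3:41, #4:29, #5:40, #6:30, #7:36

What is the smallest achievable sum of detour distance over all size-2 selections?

Open {P-α, P-β}.
  #1→P-α 11, #2→P-β 33, #3→P-α 17, #4→P-β 10, #5→P-α 5, #6→P-β 29, #7→P-β 23  ⇒ total 128.
Compare {P-β, P-γ}: total 138.
Compare {P-α, P-γ}: total 166.

128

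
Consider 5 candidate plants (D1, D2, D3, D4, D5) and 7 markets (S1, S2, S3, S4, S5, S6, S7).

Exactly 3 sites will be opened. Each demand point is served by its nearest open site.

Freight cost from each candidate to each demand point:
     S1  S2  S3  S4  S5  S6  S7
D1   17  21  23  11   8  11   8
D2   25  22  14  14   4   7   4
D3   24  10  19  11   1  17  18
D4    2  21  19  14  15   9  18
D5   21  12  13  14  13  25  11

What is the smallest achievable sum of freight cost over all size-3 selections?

49

Open {D2, D3, D4}.
  S1→D4 2, S2→D3 10, S3→D2 14, S4→D3 11, S5→D3 1, S6→D2 7, S7→D2 4  ⇒ total 49.
Compare {D2, D4, D5}: total 56.
Compare {D3, D4, D5}: total 57.
No size-3 selection does better; minimum is 49.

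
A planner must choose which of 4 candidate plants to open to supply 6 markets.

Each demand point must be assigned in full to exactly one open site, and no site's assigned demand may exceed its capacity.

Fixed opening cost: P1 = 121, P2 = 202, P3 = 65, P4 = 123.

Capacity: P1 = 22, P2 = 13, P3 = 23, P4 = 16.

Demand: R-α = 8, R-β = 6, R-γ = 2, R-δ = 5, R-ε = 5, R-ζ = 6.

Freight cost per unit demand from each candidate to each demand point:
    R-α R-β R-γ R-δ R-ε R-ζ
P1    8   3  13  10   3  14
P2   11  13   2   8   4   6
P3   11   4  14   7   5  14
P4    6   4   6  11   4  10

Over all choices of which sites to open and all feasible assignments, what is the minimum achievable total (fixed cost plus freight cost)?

Open {P3, P4}; cheapest assignment that respects the capacities:
  P3 (cap 23, load 16): R-β, R-δ, R-ε — cost 6×4 + 5×7 + 5×5 = 84
  P4 (cap 16, load 16): R-α, R-γ, R-ζ — cost 8×6 + 2×6 + 6×10 = 120
  Shipping 204, fixed 188 → total 392.
  Any other capacity-feasible assignment to {P3, P4} ships for at least 204.
Compare {P1, P3}: its best feasible assignment gives total 428.
Compare {P1, P4}: its best feasible assignment gives total 447.
Every other set of open sites that can feasibly serve all demand totals ≥ 428 even under its best assignment. Minimum: 392.

392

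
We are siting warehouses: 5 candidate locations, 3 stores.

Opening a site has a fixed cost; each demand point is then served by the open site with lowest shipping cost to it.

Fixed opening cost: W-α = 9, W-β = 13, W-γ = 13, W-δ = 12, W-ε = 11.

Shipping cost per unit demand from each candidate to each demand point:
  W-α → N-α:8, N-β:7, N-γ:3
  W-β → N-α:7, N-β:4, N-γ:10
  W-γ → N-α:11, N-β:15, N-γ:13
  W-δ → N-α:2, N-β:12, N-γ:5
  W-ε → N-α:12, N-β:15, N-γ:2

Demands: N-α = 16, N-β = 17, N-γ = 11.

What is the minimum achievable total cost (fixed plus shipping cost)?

158

Open {W-β, W-δ, W-ε}: assign each demand point to its cheapest open site.
  N-α→W-δ 16×2=32, N-β→W-β 17×4=68, N-γ→W-ε 11×2=22
  shipping cost 122, fixed 36 → total 158.
Compare {W-α, W-β, W-δ}: shipping cost 133 + fixed 34 = 167.
Compare {W-α, W-β, W-δ, W-ε}: shipping cost 122 + fixed 45 = 167.
Compare {W-β, W-γ, W-δ, W-ε}: shipping cost 122 + fixed 49 = 171.
All other subsets cost ≥ 167. Minimum total cost: 158.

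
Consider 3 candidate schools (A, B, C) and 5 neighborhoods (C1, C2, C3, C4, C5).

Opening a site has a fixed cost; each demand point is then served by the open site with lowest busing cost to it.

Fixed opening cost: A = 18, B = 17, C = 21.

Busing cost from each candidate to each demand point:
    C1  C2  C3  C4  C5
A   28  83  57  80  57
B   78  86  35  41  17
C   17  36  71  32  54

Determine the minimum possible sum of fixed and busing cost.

Open {B, C}: assign each demand point to its cheapest open site.
  C1→C 17, C2→C 36, C3→B 35, C4→C 32, C5→B 17
  busing cost 137, fixed 38 → total 175.
Compare {A, B, C}: busing cost 137 + fixed 56 = 193.
Compare {C}: busing cost 210 + fixed 21 = 231.
Compare {A, C}: busing cost 196 + fixed 39 = 235.
All other subsets cost ≥ 193. Minimum total cost: 175.

175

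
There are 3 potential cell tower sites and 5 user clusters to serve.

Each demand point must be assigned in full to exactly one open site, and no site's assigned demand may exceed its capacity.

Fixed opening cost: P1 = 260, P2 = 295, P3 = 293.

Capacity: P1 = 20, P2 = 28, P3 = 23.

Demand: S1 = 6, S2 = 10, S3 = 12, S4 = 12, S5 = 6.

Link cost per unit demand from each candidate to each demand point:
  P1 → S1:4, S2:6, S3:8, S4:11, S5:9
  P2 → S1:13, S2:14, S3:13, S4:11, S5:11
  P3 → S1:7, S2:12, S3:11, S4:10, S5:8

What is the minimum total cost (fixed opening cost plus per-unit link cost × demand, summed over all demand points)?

Open {P1, P2}; cheapest assignment that respects the capacities:
  P1 (cap 20, load 18): S1, S3 — cost 6×4 + 12×8 = 120
  P2 (cap 28, load 28): S2, S4, S5 — cost 10×14 + 12×11 + 6×11 = 338
  Shipping 458, fixed 555 → total 1013.
  Any other capacity-feasible assignment to {P1, P2} ships for at least 458.
Compare {P2, P3}: its best feasible assignment gives total 1086.
Compare {P1, P2, P3}: its best feasible assignment gives total 1244.
Every other set of open sites that can feasibly serve all demand totals ≥ 1086 even under its best assignment. Minimum: 1013.

1013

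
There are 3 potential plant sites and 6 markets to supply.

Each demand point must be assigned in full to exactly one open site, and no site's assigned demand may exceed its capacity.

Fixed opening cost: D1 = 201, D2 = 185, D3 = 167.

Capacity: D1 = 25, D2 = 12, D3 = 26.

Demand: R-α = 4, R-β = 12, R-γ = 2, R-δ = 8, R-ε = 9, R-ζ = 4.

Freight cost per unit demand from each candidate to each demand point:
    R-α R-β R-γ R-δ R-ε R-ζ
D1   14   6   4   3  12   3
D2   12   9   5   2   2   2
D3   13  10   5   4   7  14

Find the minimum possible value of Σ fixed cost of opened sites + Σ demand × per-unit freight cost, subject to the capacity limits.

Open {D1, D3}; cheapest assignment that respects the capacities:
  D1 (cap 25, load 24): R-β, R-δ, R-ζ — cost 12×6 + 8×3 + 4×3 = 108
  D3 (cap 26, load 15): R-α, R-γ, R-ε — cost 4×13 + 2×5 + 9×7 = 125
  Shipping 233, fixed 368 → total 601.
  Any other capacity-feasible assignment to {D1, D3} ships for at least 233.
Compare {D1, D2, D3}: its best feasible assignment gives total 741.
Every other set of open sites that can feasibly serve all demand totals ≥ 741 even under its best assignment. Minimum: 601.

601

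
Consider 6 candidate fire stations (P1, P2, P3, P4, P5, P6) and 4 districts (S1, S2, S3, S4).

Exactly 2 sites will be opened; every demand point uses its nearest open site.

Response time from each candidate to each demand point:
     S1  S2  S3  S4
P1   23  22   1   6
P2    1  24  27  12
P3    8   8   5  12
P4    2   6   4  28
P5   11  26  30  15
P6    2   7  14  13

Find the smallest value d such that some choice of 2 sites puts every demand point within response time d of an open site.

Open {P1, P4}.
  Farthest demand point is S2 at response time 6 (to P4); all others are ≤ 6.
With {P1, P6} the worst case is 7.
With {P1, P3} the worst case is 8.
No size-2 selection achieves below 6.

6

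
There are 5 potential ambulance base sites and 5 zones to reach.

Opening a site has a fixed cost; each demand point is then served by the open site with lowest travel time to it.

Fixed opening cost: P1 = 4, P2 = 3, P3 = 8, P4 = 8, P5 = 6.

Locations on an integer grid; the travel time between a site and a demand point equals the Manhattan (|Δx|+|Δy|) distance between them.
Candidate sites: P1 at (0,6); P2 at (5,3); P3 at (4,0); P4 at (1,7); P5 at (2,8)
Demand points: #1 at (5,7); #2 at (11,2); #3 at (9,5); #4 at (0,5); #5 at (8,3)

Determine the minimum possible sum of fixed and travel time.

28

Open {P1, P2}: assign each demand point to its cheapest open site.
  #1→P2 4, #2→P2 7, #3→P2 6, #4→P1 1, #5→P2 3
  travel time 21, fixed 7 → total 28.
Compare {P2}: travel time 27 + fixed 3 = 30.
Compare {P2, P4}: travel time 23 + fixed 11 = 34.
Compare {P2, P5}: travel time 25 + fixed 9 = 34.
All other subsets cost ≥ 30. Minimum total cost: 28.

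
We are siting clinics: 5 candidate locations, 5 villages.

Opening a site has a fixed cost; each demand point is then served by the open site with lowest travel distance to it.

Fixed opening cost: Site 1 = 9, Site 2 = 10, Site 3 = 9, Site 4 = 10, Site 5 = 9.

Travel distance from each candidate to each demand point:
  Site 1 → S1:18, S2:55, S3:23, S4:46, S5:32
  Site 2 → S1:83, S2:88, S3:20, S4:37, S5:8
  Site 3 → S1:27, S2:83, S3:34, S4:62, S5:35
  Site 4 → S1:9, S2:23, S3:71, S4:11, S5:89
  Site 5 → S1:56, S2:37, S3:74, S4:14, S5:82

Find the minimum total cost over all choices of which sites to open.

Open {Site 2, Site 4}: assign each demand point to its cheapest open site.
  S1→Site 4 9, S2→Site 4 23, S3→Site 2 20, S4→Site 4 11, S5→Site 2 8
  travel distance 71, fixed 20 → total 91.
Compare {Site 1, Site 2, Site 4}: travel distance 71 + fixed 29 = 100.
Compare {Site 2, Site 3, Site 4}: travel distance 71 + fixed 29 = 100.
Compare {Site 2, Site 4, Site 5}: travel distance 71 + fixed 29 = 100.
All other subsets cost ≥ 100. Minimum total cost: 91.

91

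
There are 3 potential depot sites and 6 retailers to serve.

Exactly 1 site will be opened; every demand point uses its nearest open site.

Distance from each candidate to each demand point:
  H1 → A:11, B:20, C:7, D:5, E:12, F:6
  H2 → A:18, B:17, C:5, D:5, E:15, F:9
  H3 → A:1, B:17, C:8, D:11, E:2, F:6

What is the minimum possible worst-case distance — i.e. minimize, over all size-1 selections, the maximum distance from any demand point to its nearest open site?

17

Open {H3}.
  Farthest demand point is B at distance 17 (to H3); all others are ≤ 17.
With {H2} the worst case is 18.
With {H1} the worst case is 20.
No size-1 selection achieves below 17.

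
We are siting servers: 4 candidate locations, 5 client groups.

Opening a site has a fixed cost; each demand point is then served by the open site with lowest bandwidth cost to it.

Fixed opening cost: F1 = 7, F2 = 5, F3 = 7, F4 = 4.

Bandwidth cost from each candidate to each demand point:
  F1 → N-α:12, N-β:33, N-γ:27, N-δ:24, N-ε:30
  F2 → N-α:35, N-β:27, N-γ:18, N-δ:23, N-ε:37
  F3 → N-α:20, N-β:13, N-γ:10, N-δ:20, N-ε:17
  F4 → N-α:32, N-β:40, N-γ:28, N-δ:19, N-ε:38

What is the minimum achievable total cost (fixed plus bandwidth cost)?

86

Open {F1, F3}: assign each demand point to its cheapest open site.
  N-α→F1 12, N-β→F3 13, N-γ→F3 10, N-δ→F3 20, N-ε→F3 17
  bandwidth cost 72, fixed 14 → total 86.
Compare {F3}: bandwidth cost 80 + fixed 7 = 87.
Compare {F1, F3, F4}: bandwidth cost 71 + fixed 18 = 89.
Compare {F3, F4}: bandwidth cost 79 + fixed 11 = 90.
All other subsets cost ≥ 87. Minimum total cost: 86.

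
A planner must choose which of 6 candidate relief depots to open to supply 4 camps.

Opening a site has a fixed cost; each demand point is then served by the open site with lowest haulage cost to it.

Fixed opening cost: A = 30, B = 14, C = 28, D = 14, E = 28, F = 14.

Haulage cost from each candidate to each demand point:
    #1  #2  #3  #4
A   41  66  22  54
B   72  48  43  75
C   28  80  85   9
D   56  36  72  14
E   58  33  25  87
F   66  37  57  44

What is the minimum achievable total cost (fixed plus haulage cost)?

Open {C, E}: assign each demand point to its cheapest open site.
  #1→C 28, #2→E 33, #3→E 25, #4→C 9
  haulage cost 95, fixed 56 → total 151.
Compare {A, D}: haulage cost 113 + fixed 44 = 157.
Compare {B, C, E}: haulage cost 95 + fixed 70 = 165.
Compare {C, D, E}: haulage cost 95 + fixed 70 = 165.
All other subsets cost ≥ 157. Minimum total cost: 151.

151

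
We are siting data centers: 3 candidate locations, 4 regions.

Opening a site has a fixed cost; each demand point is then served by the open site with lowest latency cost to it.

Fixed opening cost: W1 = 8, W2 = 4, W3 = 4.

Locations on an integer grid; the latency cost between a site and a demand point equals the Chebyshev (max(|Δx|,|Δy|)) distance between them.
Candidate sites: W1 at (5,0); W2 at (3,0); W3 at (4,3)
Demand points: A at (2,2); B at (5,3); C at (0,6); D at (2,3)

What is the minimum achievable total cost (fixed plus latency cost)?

13

Open {W3}: assign each demand point to its cheapest open site.
  A→W3 2, B→W3 1, C→W3 4, D→W3 2
  latency cost 9, fixed 4 → total 13.
Compare {W2, W3}: latency cost 9 + fixed 8 = 17.
Compare {W2}: latency cost 14 + fixed 4 = 18.
Compare {W1, W3}: latency cost 9 + fixed 12 = 21.
All other subsets cost ≥ 17. Minimum total cost: 13.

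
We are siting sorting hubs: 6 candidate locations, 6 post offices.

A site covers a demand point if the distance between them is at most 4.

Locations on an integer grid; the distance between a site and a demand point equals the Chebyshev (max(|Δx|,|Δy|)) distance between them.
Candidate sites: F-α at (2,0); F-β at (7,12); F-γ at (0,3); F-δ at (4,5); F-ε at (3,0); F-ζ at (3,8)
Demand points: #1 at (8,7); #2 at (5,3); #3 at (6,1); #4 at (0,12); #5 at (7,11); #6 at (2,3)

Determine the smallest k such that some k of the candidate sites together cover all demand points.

Coverage sets (demand points within 4 of each site):
  F-α: {#2, #3, #6}
  F-β: {#5}
  F-γ: {#6}
  F-δ: {#1, #2, #3, #6}
  F-ε: {#2, #3, #6}
  F-ζ: {#4, #5}
No single site covers all 6 demand points.
But {F-δ, F-ζ} covers everything, so the minimum is 2.

2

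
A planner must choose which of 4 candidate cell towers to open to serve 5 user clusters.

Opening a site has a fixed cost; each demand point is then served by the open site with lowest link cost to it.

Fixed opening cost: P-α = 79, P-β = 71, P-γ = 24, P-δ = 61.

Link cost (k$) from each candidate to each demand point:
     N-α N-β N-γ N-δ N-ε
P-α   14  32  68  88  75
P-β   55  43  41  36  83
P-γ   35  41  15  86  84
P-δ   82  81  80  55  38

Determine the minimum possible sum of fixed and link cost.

Open {P-γ, P-δ}: assign each demand point to its cheapest open site.
  N-α→P-γ 35, N-β→P-γ 41, N-γ→P-γ 15, N-δ→P-δ 55, N-ε→P-δ 38
  link cost 184, fixed 85 → total 269.
Compare {P-γ}: link cost 261 + fixed 24 = 285.
Compare {P-β, P-γ}: link cost 210 + fixed 95 = 305.
Compare {P-α, P-γ, P-δ}: link cost 154 + fixed 164 = 318.
All other subsets cost ≥ 285. Minimum total cost: 269.

269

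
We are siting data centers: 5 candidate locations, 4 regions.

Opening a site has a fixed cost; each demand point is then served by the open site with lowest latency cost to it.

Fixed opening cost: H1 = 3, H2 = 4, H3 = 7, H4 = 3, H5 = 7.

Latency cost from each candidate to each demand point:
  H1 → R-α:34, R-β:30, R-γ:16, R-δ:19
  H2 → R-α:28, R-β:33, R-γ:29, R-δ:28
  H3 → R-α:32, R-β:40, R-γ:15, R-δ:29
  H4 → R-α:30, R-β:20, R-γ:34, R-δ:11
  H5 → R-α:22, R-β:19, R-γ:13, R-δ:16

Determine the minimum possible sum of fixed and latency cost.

Open {H4, H5}: assign each demand point to its cheapest open site.
  R-α→H5 22, R-β→H5 19, R-γ→H5 13, R-δ→H4 11
  latency cost 65, fixed 10 → total 75.
Compare {H5}: latency cost 70 + fixed 7 = 77.
Compare {H1, H4, H5}: latency cost 65 + fixed 13 = 78.
Compare {H2, H4, H5}: latency cost 65 + fixed 14 = 79.
All other subsets cost ≥ 77. Minimum total cost: 75.

75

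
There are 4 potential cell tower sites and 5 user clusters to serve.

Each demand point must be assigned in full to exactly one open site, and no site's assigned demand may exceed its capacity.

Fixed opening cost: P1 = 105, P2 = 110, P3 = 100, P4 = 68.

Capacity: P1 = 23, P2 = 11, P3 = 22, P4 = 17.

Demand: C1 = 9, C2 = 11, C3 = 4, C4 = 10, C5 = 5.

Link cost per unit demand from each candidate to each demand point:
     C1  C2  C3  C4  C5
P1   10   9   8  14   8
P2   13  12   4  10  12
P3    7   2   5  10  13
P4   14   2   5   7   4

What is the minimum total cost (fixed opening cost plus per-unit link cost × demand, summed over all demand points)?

469

Open {P2, P3, P4}; cheapest assignment that respects the capacities:
  P2 (cap 11, load 4): C3 — cost 4×4 = 16
  P3 (cap 22, load 20): C1, C2 — cost 9×7 + 11×2 = 85
  P4 (cap 17, load 15): C4, C5 — cost 10×7 + 5×4 = 90
  Shipping 191, fixed 278 → total 469.
  Any other capacity-feasible assignment to {P2, P3, P4} ships for at least 191.
Compare {P1, P4}: its best feasible assignment gives total 477.
Compare {P1, P3, P4}: its best feasible assignment gives total 480.
Every other set of open sites that can feasibly serve all demand totals ≥ 477 even under its best assignment. Minimum: 469.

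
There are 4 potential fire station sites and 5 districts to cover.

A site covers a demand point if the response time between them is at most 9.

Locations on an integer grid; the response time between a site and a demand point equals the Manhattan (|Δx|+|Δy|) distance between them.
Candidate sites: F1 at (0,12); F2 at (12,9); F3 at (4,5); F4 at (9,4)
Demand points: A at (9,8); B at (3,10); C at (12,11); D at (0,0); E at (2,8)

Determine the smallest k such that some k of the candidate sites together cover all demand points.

Coverage sets (demand points within 9 of each site):
  F1: {B, E}
  F2: {A, C}
  F3: {A, B, D, E}
  F4: {A}
No single site covers all 5 demand points.
But {F2, F3} covers everything, so the minimum is 2.

2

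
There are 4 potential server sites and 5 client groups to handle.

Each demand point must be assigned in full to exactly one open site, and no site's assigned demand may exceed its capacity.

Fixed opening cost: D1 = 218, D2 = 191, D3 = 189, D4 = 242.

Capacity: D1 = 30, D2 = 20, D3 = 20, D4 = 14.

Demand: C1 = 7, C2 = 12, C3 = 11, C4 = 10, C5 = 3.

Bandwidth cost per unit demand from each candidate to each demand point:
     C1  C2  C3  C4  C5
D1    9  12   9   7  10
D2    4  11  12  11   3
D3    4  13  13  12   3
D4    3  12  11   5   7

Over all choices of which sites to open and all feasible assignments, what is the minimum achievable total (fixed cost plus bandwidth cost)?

768

Open {D1, D2}; cheapest assignment that respects the capacities:
  D1 (cap 30, load 24): C3, C4, C5 — cost 11×9 + 10×7 + 3×10 = 199
  D2 (cap 20, load 19): C1, C2 — cost 7×4 + 12×11 = 160
  Shipping 359, fixed 409 → total 768.
  Any other capacity-feasible assignment to {D1, D2} ships for at least 359.
Compare {D1, D3}: its best feasible assignment gives total 790.
Compare {D1, D4}: its best feasible assignment gives total 837.
Every other set of open sites that can feasibly serve all demand totals ≥ 790 even under its best assignment. Minimum: 768.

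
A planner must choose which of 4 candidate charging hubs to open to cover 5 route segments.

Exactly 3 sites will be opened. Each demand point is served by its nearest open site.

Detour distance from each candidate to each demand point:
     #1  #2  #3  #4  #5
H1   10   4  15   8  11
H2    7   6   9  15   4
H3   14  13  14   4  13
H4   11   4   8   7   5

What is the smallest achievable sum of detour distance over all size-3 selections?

27

Open {H2, H3, H4}.
  #1→H2 7, #2→H4 4, #3→H4 8, #4→H3 4, #5→H2 4  ⇒ total 27.
Compare {H1, H2, H3}: total 28.
Compare {H1, H2, H4}: total 30.
No size-3 selection does better; minimum is 27.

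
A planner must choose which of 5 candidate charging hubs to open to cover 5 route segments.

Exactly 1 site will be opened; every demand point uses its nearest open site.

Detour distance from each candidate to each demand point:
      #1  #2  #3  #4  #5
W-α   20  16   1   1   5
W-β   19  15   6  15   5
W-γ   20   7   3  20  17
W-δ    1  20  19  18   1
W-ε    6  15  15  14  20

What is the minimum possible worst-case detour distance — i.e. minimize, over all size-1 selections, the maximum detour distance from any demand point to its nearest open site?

19

Open {W-β}.
  Farthest demand point is #1 at detour distance 19 (to W-β); all others are ≤ 19.
With {W-α} the worst case is 20.
With {W-γ} the worst case is 20.
No size-1 selection achieves below 19.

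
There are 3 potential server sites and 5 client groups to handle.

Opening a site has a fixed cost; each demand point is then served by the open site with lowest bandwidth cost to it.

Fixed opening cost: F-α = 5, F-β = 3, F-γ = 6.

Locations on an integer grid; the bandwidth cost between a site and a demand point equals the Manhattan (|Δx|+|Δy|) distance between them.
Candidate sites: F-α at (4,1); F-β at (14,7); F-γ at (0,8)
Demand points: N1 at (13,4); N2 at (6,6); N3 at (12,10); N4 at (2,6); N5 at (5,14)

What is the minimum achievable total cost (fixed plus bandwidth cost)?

Open {F-β, F-γ}: assign each demand point to its cheapest open site.
  N1→F-β 4, N2→F-γ 8, N3→F-β 5, N4→F-γ 4, N5→F-γ 11
  bandwidth cost 32, fixed 9 → total 41.
Compare {F-α, F-β}: bandwidth cost 37 + fixed 8 = 45.
Compare {F-α, F-β, F-γ}: bandwidth cost 31 + fixed 14 = 45.
Compare {F-β}: bandwidth cost 47 + fixed 3 = 50.
All other subsets cost ≥ 45. Minimum total cost: 41.

41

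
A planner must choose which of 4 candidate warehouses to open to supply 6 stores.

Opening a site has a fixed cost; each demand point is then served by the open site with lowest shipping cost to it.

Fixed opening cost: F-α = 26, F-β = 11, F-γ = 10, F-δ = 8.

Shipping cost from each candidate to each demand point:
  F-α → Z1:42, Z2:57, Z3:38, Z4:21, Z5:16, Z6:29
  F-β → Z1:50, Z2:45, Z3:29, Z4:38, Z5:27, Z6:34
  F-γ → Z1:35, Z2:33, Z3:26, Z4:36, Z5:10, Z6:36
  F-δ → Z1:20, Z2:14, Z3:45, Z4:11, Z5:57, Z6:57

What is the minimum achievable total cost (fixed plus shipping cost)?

Open {F-γ, F-δ}: assign each demand point to its cheapest open site.
  Z1→F-δ 20, Z2→F-δ 14, Z3→F-γ 26, Z4→F-δ 11, Z5→F-γ 10, Z6→F-γ 36
  shipping cost 117, fixed 18 → total 135.
Compare {F-β, F-γ, F-δ}: shipping cost 115 + fixed 29 = 144.
Compare {F-β, F-δ}: shipping cost 135 + fixed 19 = 154.
Compare {F-α, F-γ, F-δ}: shipping cost 110 + fixed 44 = 154.
All other subsets cost ≥ 144. Minimum total cost: 135.

135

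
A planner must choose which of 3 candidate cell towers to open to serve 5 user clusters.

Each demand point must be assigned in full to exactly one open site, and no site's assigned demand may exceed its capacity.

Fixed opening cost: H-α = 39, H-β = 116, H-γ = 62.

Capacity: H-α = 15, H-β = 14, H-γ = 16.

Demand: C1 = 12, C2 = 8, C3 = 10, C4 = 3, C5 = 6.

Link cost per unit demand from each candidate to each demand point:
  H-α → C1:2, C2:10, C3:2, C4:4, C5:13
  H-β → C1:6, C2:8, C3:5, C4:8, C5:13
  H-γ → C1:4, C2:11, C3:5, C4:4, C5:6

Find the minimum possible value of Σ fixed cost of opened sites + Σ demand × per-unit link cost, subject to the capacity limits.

403

Open {H-α, H-β, H-γ}; cheapest assignment that respects the capacities:
  H-α (cap 15, load 15): C1, C4 — cost 12×2 + 3×4 = 36
  H-β (cap 14, load 8): C2 — cost 8×8 = 64
  H-γ (cap 16, load 16): C3, C5 — cost 10×5 + 6×6 = 86
  Shipping 186, fixed 217 → total 403.
  Any other capacity-feasible assignment to {H-α, H-β, H-γ} ships for at least 186.
Total demand is 39 and no other set of sites has combined capacity ≥ 39, so {H-α, H-β, H-γ} is the only feasible choice of open sites. Minimum: 403.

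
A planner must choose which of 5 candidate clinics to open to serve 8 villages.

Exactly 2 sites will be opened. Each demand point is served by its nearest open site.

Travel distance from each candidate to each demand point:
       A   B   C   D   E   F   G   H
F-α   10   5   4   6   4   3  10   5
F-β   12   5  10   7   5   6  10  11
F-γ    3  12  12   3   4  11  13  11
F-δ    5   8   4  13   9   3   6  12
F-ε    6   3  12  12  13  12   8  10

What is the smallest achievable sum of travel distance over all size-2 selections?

37

Open {F-α, F-γ}.
  A→F-γ 3, B→F-α 5, C→F-α 4, D→F-γ 3, E→F-α 4, F→F-α 3, G→F-α 10, H→F-α 5  ⇒ total 37.
Compare {F-α, F-δ}: total 38.
Compare {F-α, F-ε}: total 39.
No size-2 selection does better; minimum is 37.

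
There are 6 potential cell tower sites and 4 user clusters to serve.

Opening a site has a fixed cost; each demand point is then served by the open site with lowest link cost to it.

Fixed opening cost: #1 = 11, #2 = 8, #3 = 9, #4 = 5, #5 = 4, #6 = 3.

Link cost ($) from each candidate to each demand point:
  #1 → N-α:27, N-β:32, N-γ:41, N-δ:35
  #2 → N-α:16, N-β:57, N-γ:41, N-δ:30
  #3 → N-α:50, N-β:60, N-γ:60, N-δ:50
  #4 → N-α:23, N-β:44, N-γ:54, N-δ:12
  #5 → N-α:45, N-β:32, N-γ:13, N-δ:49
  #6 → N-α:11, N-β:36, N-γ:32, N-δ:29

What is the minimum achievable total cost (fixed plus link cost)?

80

Open {#4, #5, #6}: assign each demand point to its cheapest open site.
  N-α→#6 11, N-β→#5 32, N-γ→#5 13, N-δ→#4 12
  link cost 68, fixed 12 → total 80.
Compare {#2, #4, #5, #6}: link cost 68 + fixed 20 = 88.
Compare {#4, #5}: link cost 80 + fixed 9 = 89.
Compare {#3, #4, #5, #6}: link cost 68 + fixed 21 = 89.
All other subsets cost ≥ 88. Minimum total cost: 80.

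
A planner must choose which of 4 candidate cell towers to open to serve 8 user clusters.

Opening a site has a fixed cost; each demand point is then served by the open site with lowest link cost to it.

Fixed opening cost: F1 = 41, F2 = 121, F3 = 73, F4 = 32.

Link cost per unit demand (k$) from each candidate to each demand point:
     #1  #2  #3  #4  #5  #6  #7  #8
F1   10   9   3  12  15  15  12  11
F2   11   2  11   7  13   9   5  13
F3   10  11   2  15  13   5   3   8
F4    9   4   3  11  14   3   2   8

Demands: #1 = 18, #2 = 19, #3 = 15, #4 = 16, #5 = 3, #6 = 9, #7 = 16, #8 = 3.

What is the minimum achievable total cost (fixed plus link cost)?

Open {F4}: assign each demand point to its cheapest open site.
  #1→F4 18×9=162, #2→F4 19×4=76, #3→F4 15×3=45, #4→F4 16×11=176, #5→F4 3×14=42, #6→F4 9×3=27, #7→F4 16×2=32, #8→F4 3×8=24
  link cost 584, fixed 32 → total 616.
Compare {F2, F4}: link cost 479 + fixed 153 = 632.
Compare {F1, F4}: link cost 584 + fixed 73 = 657.
Compare {F3, F4}: link cost 566 + fixed 105 = 671.
All other subsets cost ≥ 632. Minimum total cost: 616.

616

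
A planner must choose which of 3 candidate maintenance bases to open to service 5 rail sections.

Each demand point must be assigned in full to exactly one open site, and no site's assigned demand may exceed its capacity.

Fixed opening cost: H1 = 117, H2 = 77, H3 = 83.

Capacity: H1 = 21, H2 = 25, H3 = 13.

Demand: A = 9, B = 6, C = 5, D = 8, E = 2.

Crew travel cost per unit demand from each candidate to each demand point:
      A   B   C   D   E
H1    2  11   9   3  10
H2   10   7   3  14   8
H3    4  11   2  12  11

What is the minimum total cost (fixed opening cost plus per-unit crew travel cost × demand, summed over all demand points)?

309

Open {H1, H2}; cheapest assignment that respects the capacities:
  H1 (cap 21, load 17): A, D — cost 9×2 + 8×3 = 42
  H2 (cap 25, load 13): B, C, E — cost 6×7 + 5×3 + 2×8 = 73
  Shipping 115, fixed 194 → total 309.
  Any other capacity-feasible assignment to {H1, H2} ships for at least 115.
Compare {H1, H3}: its best feasible assignment gives total 338.
Compare {H2, H3}: its best feasible assignment gives total 381.
Every other set of open sites that can feasibly serve all demand totals ≥ 338 even under its best assignment. Minimum: 309.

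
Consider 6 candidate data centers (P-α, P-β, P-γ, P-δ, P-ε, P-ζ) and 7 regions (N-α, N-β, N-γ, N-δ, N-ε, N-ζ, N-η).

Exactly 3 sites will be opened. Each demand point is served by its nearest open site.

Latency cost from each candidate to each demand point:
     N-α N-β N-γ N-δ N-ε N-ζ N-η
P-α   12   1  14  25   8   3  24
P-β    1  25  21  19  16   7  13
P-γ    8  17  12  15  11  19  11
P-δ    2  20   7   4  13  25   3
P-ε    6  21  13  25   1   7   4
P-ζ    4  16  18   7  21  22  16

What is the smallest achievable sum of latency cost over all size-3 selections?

Open {P-α, P-δ, P-ε}.
  N-α→P-δ 2, N-β→P-α 1, N-γ→P-δ 7, N-δ→P-δ 4, N-ε→P-ε 1, N-ζ→P-α 3, N-η→P-δ 3  ⇒ total 21.
Compare {P-α, P-β, P-δ}: total 27.
Compare {P-α, P-γ, P-δ}: total 28.
No size-3 selection does better; minimum is 21.

21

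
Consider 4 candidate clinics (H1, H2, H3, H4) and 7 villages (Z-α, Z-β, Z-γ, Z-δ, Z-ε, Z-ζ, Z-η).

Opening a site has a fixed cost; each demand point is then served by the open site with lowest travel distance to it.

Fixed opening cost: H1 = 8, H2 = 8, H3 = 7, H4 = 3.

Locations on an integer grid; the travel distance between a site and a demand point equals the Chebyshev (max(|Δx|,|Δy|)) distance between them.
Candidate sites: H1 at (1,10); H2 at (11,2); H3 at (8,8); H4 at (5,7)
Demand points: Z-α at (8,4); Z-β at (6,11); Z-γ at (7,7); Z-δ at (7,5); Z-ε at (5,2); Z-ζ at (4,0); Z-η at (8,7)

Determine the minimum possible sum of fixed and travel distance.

29

Open {H4}: assign each demand point to its cheapest open site.
  Z-α→H4 3, Z-β→H4 4, Z-γ→H4 2, Z-δ→H4 2, Z-ε→H4 5, Z-ζ→H4 7, Z-η→H4 3
  travel distance 26, fixed 3 → total 29.
Compare {H3, H4}: travel distance 22 + fixed 10 = 32.
Compare {H3}: travel distance 26 + fixed 7 = 33.
Compare {H1, H4}: travel distance 26 + fixed 11 = 37.
All other subsets cost ≥ 32. Minimum total cost: 29.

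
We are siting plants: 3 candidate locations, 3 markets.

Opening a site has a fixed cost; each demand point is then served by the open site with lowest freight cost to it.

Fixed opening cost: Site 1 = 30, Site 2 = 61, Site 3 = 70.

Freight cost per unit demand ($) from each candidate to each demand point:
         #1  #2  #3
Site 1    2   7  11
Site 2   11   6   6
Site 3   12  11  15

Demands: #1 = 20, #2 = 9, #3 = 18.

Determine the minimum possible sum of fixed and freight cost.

Open {Site 1, Site 2}: assign each demand point to its cheapest open site.
  #1→Site 1 20×2=40, #2→Site 2 9×6=54, #3→Site 2 18×6=108
  freight cost 202, fixed 91 → total 293.
Compare {Site 1}: freight cost 301 + fixed 30 = 331.
Compare {Site 1, Site 2, Site 3}: freight cost 202 + fixed 161 = 363.
Compare {Site 1, Site 3}: freight cost 301 + fixed 100 = 401.
All other subsets cost ≥ 331. Minimum total cost: 293.

293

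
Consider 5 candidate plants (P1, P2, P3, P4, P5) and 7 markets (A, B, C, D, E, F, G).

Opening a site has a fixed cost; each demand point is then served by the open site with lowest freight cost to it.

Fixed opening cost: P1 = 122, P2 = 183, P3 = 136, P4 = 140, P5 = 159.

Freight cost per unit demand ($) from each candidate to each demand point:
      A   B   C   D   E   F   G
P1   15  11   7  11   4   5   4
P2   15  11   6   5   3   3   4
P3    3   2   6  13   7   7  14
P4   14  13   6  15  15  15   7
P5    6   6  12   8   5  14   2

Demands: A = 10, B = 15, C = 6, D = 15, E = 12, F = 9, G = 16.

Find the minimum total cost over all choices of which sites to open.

617

Open {P2, P3}: assign each demand point to its cheapest open site.
  A→P3 10×3=30, B→P3 15×2=30, C→P2 6×6=36, D→P2 15×5=75, E→P2 12×3=36, F→P2 9×3=27, G→P2 16×4=64
  freight cost 298, fixed 319 → total 617.
Compare {P3, P5}: freight cost 371 + fixed 295 = 666.
Compare {P1, P3}: freight cost 418 + fixed 258 = 676.
Compare {P2, P5}: freight cost 356 + fixed 342 = 698.
All other subsets cost ≥ 666. Minimum total cost: 617.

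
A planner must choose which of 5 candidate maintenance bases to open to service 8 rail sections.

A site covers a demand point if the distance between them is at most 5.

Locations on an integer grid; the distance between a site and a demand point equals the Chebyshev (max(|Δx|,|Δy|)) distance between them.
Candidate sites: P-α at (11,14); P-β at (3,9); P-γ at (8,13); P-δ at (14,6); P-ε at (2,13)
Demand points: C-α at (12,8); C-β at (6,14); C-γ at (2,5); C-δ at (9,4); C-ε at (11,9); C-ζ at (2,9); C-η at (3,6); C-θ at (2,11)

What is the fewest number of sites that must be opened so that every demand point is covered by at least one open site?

2

Coverage sets (demand points within 5 of each site):
  P-α: {C-β, C-ε}
  P-β: {C-β, C-γ, C-ζ, C-η, C-θ}
  P-γ: {C-α, C-β, C-ε}
  P-δ: {C-α, C-δ, C-ε}
  P-ε: {C-β, C-ζ, C-θ}
No single site covers all 8 demand points.
But {P-β, P-δ} covers everything, so the minimum is 2.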